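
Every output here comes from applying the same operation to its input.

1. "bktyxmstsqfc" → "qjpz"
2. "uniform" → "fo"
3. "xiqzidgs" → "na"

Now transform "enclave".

The rule is to shift every letter 3 places backward in the alphabet (wrapping around), then keep one character in every 3, starting at position 3 (positions 3rd, 6th, 9th, ...).
On "enclave" that produces "zs".

zs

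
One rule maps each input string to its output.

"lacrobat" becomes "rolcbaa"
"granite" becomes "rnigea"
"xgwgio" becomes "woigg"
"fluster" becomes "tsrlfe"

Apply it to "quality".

Looking at the pairs, the operation is to sort the characters into reverse alphabetical order, then delete the first character.
Working it through for "quality": intermediate "yutqlia", final "utqlia".

utqlia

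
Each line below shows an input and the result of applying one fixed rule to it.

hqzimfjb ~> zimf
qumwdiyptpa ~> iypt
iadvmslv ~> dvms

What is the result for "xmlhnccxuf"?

Rule — delete the last 2 characters, then keep only the last 4 characters.
Applying both steps to "xmlhnccxuf": "xmlhnccx", then "nccx".

nccx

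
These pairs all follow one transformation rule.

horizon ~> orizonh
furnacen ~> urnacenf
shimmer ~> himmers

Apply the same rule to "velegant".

elegantv

Each output is the input with this applied: move the first character to the end.
For "velegant" the result is "elegantv".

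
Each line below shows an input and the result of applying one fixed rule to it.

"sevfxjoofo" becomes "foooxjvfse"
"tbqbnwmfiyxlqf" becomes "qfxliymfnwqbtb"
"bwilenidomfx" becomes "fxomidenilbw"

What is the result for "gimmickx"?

kxicmmgi

What's happening: reverse the string, then swap each adjacent pair of characters (1↔2, 3↔4, ...).
On "gimmickx" that produces "kxicmmgi".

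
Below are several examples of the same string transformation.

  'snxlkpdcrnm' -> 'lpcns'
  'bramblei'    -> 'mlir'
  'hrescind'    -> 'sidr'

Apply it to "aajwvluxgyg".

The rule is to move the first 2 characters to the end (rotate left by 2), then keep every other character starting from the second (positions 2nd, 4th, 6th, ...).
Applying that to "aajwvluxgyg" gives "wlxya".

wlxya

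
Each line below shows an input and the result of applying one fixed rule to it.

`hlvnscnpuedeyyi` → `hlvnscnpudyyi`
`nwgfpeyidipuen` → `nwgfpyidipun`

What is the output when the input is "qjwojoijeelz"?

qjwojoijlz

What's happening: remove every "e".
For "qjwojoijeelz" the result is "qjwojoijlz".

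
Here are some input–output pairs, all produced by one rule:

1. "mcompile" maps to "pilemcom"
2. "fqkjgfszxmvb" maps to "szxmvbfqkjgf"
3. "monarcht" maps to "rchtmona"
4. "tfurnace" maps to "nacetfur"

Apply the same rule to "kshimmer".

mmerkshi

Looking at the pairs, the operation is to swap the front and back halves of the string.
On "kshimmer" that produces "mmerkshi".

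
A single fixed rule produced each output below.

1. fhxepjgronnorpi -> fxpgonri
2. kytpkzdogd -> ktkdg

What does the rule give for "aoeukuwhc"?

aekwc

The rule is to keep every other character starting from the first (positions 1st, 3rd, 5th, ...).
Doing the same to "aoeukuwhc": "aekwc".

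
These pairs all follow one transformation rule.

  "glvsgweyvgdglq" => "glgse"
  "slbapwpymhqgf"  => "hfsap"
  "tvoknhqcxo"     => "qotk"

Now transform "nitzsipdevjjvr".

Each output is the input with this applied: keep one character in every 3, starting at position 1 (positions 1st, 4th, 7th, ...), then move the last 2 characters to the front (rotate right by 2).
For "nitzsipdevjjvr" the result is "vvnzp".

vvnzp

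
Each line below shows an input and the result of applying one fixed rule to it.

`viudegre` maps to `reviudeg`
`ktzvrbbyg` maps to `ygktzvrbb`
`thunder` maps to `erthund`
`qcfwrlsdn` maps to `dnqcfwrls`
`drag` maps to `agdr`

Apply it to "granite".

Each output is the input with this applied: move the last 2 characters to the front (rotate right by 2).
"granite" → "tegrani".

tegrani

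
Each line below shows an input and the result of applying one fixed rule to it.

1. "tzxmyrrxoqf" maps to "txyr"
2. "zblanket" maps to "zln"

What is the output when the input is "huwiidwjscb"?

hwiw

The transformation: delete the last 3 characters, then keep every other character starting from the first (positions 1st, 3rd, 5th, ...).
Starting from "huwiidwjscb": after the first operation, "huwiidwj"; after the second, "hwiw".
(Check on "tzxmyrrxoqf": → "tzxmyrrx" → "txyr" ✓)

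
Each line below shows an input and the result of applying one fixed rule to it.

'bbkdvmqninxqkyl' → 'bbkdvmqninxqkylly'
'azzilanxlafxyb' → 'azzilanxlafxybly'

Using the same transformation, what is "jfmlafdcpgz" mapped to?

What's happening: append "ly".
Doing the same to "jfmlafdcpgz": "jfmlafdcpgzly".

jfmlafdcpgzly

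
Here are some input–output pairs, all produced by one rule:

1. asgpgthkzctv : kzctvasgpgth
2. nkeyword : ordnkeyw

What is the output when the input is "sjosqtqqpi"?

qqpisjosqt

In each case the input is transformed by: move the first character to the end, then swap the front and back halves of the string.
Starting from "sjosqtqqpi": after the first operation, "josqtqqpis"; after the second, "qqpisjosqt".
(Check on "asgpgthkzctv": → "sgpgthkzctva" → "kzctvasgpgth" ✓)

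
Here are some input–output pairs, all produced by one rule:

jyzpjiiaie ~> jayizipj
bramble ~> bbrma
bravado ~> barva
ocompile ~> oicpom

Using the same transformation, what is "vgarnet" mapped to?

The pattern: delete the last 2 characters, then take characters alternately from the front and the back (1st, last, 2nd, 2nd-last, ...).
For "vgarnet", step one produces "vgarn"; step two turns that into "vngra".
(Check on "ocompile": → "ocompi" → "oicpom" ✓)

vngra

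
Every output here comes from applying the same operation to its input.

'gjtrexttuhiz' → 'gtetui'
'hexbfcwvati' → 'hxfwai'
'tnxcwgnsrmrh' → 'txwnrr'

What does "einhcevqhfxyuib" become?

encvhxub

Each output is the input with this applied: keep every other character starting from the first (positions 1st, 3rd, 5th, ...).
"einhcevqhfxyuib" → "encvhxub".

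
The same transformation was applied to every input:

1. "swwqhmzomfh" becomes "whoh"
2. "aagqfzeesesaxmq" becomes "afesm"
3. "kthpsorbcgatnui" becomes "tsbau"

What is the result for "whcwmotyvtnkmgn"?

The rule is to keep one character in every 3, starting at position 2 (positions 2nd, 5th, 8th, ...).
On "whcwmotyvtnkmgn" that produces "hmyng".

hmyng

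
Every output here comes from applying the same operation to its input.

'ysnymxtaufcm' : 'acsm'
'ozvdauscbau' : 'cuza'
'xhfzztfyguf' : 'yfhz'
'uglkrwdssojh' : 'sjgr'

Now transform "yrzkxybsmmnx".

Rule — keep one character in every 3, starting at position 2 (positions 2nd, 5th, 8th, ...), then swap the front and back halves of the string.
Applying both steps to "yrzkxybsmmnx": "rxsn", then "snrx".

snrx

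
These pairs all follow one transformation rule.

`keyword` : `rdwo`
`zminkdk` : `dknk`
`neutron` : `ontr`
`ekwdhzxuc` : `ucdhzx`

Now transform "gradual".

aldu

Rule — delete the first 3 characters, then move the last 2 characters to the front (rotate right by 2).
Doing the same to "gradual": "aldu".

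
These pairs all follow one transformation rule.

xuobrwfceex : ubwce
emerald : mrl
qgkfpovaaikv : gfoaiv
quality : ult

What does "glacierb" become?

What's happening: keep every other character starting from the second (positions 2nd, 4th, 6th, ...).
For "glacierb" the result is "lceb".

lceb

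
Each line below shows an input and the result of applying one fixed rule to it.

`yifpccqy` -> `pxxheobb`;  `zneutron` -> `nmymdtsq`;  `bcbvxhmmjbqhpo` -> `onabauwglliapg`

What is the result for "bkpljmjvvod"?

ncajokiliuu

Rule — shift every letter 1 place backward in the alphabet (wrapping around), then move the last 2 characters to the front (rotate right by 2).
Applying that to "bkpljmjvvod" gives "ncajokiliuu".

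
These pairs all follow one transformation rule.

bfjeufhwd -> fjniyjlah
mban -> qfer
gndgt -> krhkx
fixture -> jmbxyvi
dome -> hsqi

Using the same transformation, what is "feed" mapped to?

jiih

Rule — shift every letter 4 places forward in the alphabet (wrapping around).
For "feed" the result is "jiih".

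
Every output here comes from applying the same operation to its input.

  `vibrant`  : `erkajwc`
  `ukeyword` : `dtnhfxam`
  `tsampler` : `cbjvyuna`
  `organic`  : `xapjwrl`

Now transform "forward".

oxafjam

The rule is to shift every letter 9 places forward in the alphabet (wrapping around).
For "forward" the result is "oxafjam".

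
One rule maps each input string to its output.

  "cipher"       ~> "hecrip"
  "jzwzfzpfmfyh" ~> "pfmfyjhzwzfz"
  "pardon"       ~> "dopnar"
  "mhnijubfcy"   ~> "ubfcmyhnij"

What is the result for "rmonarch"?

arcrhmon

Rule — swap the first and last characters, then swap the front and back halves of the string.
On "rmonarch": the first step gives "hmonarcr", and the second then gives "arcrhmon".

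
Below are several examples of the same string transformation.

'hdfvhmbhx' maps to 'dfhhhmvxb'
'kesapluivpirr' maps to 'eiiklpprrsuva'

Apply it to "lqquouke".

The pattern: sort the characters into alphabetical order, then move the first character to the end.
"lqquouke" → "ekloqquu" → "kloqquue".

kloqquue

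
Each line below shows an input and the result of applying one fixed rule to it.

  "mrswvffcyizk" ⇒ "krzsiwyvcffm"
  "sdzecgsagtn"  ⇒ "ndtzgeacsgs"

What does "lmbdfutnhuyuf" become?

The rule is to take characters alternately from the front and the back (1st, last, 2nd, 2nd-last, ...), then move the first character to the end.
For "lmbdfutnhuyuf" the result is "fmubydufhuntl".

fmubydufhuntl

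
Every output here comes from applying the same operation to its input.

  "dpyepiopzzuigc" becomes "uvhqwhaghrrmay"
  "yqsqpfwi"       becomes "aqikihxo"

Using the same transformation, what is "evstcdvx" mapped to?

What's happening: move the last character to the front, then shift every letter 8 places backward in the alphabet (wrapping around).
"evstcdvx" → "xevstcdv" → "pwnkluvn".
(Check on "yqsqpfwi": → "iyqsqpfw" → "aqikihxo" ✓)

pwnkluvn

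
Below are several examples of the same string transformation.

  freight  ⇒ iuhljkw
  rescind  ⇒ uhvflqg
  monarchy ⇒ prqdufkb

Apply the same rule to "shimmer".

The rule is to shift every letter 3 places forward in the alphabet (wrapping around).
On "shimmer" that produces "vklpphu".

vklpphu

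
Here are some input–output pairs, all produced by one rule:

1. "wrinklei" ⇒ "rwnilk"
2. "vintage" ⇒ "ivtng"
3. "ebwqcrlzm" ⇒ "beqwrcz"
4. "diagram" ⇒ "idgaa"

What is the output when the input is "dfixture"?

The pattern: swap each adjacent pair of characters (1↔2, 3↔4, ...), then delete the last 2 characters.
Starting from "dfixture": after the first operation, "fdxiuter"; after the second, "fdxiut".

fdxiut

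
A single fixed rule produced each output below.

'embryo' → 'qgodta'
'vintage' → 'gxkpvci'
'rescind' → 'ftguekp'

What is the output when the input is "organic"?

eqticpk

What's happening: shift every letter 2 places forward in the alphabet (wrapping around), then move the last character to the front.
Working it through for "organic": intermediate "qticpke", final "eqticpk".
(Check on "vintage": → "xkpvcig" → "gxkpvci" ✓)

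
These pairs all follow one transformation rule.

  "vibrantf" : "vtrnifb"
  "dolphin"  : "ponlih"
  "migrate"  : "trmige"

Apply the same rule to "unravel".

vurnle

Each output is the input with this applied: sort the characters into reverse alphabetical order, then delete the last character.
"unravel" → "vurnle".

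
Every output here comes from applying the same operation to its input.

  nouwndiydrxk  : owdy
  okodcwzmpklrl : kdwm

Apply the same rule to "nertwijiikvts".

etii

Rule — keep every other character starting from the second (positions 2nd, 4th, 6th, ...), then keep only the first 4 characters.
On "nertwijiikvts" that produces "etii".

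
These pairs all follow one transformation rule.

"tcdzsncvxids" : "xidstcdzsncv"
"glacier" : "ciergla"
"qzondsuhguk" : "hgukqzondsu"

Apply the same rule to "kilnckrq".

What's happening: move the last 3 characters to the front (rotate right by 3), then move the last character to the front.
Working it through for "kilnckrq": intermediate "krqkilnc", final "ckrqkiln".
(Check on "glacier": → "ierglac" → "ciergla" ✓)

ckrqkiln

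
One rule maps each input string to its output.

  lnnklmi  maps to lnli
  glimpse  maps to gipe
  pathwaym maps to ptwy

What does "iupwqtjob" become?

The transformation: keep every other character starting from the first (positions 1st, 3rd, 5th, ...).
For "iupwqtjob" the result is "ipqjb".

ipqjb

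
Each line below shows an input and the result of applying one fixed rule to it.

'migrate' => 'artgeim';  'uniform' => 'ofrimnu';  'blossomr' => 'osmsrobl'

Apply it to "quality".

iltayuq

Looking at the pairs, the operation is to move the last 3 characters to the front (rotate right by 3), then take characters alternately from the front and the back (1st, last, 2nd, 2nd-last, ...).
For "quality", step one produces "ityqual"; step two turns that into "iltayuq".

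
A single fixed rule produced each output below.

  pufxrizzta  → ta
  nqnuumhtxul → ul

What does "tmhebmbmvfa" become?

In each case the input is transformed by: keep only the last 2 characters.
For "tmhebmbmvfa" the result is "fa".

fa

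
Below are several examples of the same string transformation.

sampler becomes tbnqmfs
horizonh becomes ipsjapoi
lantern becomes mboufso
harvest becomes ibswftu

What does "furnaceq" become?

gvsobdfr

In each case the input is transformed by: shift every letter 1 place forward in the alphabet (wrapping around).
So "furnaceq" becomes "gvsobdfr".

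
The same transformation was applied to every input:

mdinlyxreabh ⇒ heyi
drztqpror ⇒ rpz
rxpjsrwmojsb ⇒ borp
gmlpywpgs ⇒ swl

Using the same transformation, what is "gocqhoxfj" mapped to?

Each output is the input with this applied: keep one character in every 3, starting at position 3 (positions 3rd, 6th, 9th, ...), then reverse the string.
For "gocqhoxfj", step one produces "coj"; step two turns that into "joc".
(Check on "rxpjsrwmojsb": → "prob" → "borp" ✓)

joc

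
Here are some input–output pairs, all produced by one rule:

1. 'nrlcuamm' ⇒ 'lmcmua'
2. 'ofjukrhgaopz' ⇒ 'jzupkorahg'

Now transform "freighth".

ehitgh

The pattern: delete the first 2 characters, then take characters alternately from the front and the back (1st, last, 2nd, 2nd-last, ...).
On "freighth": the first step gives "eighth", and the second then gives "ehitgh".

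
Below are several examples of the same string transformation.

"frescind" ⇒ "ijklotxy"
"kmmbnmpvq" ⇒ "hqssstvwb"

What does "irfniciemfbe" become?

hikkllooostx

The transformation: sort the characters into alphabetical order, then shift every letter 6 places forward in the alphabet (wrapping around).
Applying both steps to "irfniciemfbe": "bceeffiiimnr", then "hikkllooostx".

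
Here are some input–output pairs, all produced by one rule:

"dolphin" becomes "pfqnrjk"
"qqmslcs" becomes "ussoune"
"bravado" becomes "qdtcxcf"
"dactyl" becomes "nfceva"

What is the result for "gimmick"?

mikooke

What's happening: shift every letter 2 places forward in the alphabet (wrapping around), then move the last character to the front.
Applying that to "gimmick" gives "mikooke".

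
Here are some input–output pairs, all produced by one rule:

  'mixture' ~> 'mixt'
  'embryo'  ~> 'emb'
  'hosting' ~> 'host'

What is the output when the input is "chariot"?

char

Each output is the input with this applied: delete the last 3 characters.
For "chariot" the result is "char".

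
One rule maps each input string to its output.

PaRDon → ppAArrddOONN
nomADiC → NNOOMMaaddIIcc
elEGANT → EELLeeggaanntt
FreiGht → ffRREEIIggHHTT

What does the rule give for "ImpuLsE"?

iiMMPPUUllSSee

The rule is to flip the case of every letter, then double every character.
So "ImpuLsE" becomes "iiMMPPUUllSSee".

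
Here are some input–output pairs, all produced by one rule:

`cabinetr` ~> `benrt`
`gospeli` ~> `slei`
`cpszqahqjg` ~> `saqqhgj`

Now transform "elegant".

enat

The rule is to swap each adjacent pair of characters (1↔2, 3↔4, ...), then delete the first 3 characters.
On "elegant": the first step gives "legenat", and the second then gives "enat".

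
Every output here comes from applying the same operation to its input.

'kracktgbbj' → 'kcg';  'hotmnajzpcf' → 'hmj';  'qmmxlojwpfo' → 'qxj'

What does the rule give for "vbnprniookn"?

Looking at the pairs, the operation is to delete the last 2 characters, then keep one character in every 3, starting at position 1 (positions 1st, 4th, 7th, ...).
Starting from "vbnprniookn": after the first operation, "vbnprnioo"; after the second, "vpi".

vpi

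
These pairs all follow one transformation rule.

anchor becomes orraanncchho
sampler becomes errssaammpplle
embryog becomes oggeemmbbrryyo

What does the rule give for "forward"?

Rule — double every character, then move the last 3 characters to the front (rotate right by 3).
"forward" → "ffoorrwwaarrdd" → "rddffoorrwwaar".

rddffoorrwwaar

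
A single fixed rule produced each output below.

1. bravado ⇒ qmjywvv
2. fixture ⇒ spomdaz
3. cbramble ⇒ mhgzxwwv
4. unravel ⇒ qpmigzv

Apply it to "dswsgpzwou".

The pattern: sort the characters into reverse alphabetical order, then shift every letter 5 places backward in the alphabet (wrapping around).
Applying both steps to "dswsgpzwou": "zwwusspogd", then "urrpnnkjby".

urrpnnkjby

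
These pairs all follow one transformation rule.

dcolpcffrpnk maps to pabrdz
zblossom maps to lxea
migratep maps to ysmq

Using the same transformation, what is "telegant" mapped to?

Each output is the input with this applied: shift every letter 12 places forward in the alphabet (wrapping around), then keep every other character starting from the first (positions 1st, 3rd, 5th, ...).
Starting from "telegant": after the first operation, "fqxqsmzf"; after the second, "fxsz".

fxsz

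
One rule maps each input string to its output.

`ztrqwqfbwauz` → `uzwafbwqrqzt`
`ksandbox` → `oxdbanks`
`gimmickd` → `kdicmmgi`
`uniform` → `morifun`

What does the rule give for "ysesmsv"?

vmsesys

In each case the input is transformed by: swap each adjacent pair of characters (1↔2, 3↔4, ...), then reverse the string.
Starting from "ysesmsv": after the first operation, "sysesmv"; after the second, "vmsesys".
(Check on "ztrqwqfbwauz": → "tzqrqwbfawzu" → "uzwafbwqrqzt" ✓)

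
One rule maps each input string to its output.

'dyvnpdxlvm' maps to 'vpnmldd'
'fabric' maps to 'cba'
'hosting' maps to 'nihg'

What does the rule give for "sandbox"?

ndba

In each case the input is transformed by: sort the characters into reverse alphabetical order, then delete the first 3 characters.
On "sandbox": the first step gives "xsondba", and the second then gives "ndba".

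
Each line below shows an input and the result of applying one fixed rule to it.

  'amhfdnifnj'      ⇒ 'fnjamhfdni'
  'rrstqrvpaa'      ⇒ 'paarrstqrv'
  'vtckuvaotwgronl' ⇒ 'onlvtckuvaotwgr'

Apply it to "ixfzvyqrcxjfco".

fcoixfzvyqrcxj

Each output is the input with this applied: move the last 3 characters to the front (rotate right by 3).
"ixfzvyqrcxjfco" → "fcoixfzvyqrcxj".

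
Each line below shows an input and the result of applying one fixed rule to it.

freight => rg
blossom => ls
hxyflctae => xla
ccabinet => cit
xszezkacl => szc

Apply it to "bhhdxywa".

The transformation: keep one character in every 3, starting at position 2 (positions 2nd, 5th, 8th, ...).
"bhhdxywa" → "hxa".

hxa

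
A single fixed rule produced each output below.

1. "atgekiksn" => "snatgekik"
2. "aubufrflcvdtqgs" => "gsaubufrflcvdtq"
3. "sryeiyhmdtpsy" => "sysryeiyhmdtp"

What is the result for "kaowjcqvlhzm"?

zmkaowjcqvlh

The pattern: move the last 2 characters to the front (rotate right by 2).
Applying that to "kaowjcqvlhzm" gives "zmkaowjcqvlh".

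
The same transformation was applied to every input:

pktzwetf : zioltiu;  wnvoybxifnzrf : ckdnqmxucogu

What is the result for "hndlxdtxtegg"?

The rule is to delete the first character, then shift every letter 11 places backward in the alphabet (wrapping around).
"hndlxdtxtegg" → "ndlxdtxtegg" → "csamsimitvv".

csamsimitvv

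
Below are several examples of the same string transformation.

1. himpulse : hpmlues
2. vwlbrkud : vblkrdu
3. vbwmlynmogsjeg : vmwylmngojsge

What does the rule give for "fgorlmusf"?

What's happening: swap each adjacent pair of characters (1↔2, 3↔4, ...), then delete the first character.
Doing the same to "fgorlmusf": "fromlsuf".

fromlsuf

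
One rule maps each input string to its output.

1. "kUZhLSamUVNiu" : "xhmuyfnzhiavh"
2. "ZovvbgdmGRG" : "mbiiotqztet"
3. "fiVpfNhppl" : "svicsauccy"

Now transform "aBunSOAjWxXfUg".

What's happening: shift every letter 13 places forward in the alphabet (wrapping around) — i.e. ROT13, then convert every letter to lowercase.
So "aBunSOAjWxXfUg" becomes "nohafbnwjkksht".

nohafbnwjkksht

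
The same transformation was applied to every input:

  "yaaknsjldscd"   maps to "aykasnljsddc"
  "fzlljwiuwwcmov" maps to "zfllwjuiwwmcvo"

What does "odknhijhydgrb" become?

donkihhjdyrgb

Rule — swap each adjacent pair of characters (1↔2, 3↔4, ...).
For "odknhijhydgrb" the result is "donkihhjdyrgb".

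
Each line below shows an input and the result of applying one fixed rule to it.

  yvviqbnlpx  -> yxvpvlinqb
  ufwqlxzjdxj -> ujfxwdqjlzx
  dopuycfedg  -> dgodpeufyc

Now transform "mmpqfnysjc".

mcmjpsqyfn

What's happening: take characters alternately from the front and the back (1st, last, 2nd, 2nd-last, ...).
So "mmpqfnysjc" becomes "mcmjpsqyfn".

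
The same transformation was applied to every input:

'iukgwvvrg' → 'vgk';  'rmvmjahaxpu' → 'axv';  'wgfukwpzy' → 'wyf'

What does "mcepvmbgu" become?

mue

Each output is the input with this applied: keep one character in every 3, starting at position 3 (positions 3rd, 6th, 9th, ...), then move the first character to the end.
Starting from "mcepvmbgu": after the first operation, "emu"; after the second, "mue".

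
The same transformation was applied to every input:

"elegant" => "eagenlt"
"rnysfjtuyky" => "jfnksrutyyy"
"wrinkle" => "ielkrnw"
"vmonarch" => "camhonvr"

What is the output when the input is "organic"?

caigonr

The pattern: sort the characters into alphabetical order, then swap each adjacent pair of characters (1↔2, 3↔4, ...).
So "organic" becomes "caigonr".
(Check on "rnysfjtuyky": → "fjknrstuyyy" → "jfnksrutyyy" ✓)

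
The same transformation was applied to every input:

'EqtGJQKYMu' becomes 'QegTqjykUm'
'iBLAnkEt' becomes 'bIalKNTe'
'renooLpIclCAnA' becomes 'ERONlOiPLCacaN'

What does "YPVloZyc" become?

The rule is to swap each adjacent pair of characters (1↔2, 3↔4, ...), then flip the case of every letter.
"YPVloZyc" → "PYlVZocy" → "pyLvzOCY".
(Check on "renooLpIclCAnA": → "eronLoIplcACAn" → "ERONlOiPLCacaN" ✓)

pyLvzOCY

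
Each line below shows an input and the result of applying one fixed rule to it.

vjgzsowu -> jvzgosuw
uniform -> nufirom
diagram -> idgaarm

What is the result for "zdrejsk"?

The transformation: swap each adjacent pair of characters (1↔2, 3↔4, ...).
On "zdrejsk" that produces "dzersjk".

dzersjk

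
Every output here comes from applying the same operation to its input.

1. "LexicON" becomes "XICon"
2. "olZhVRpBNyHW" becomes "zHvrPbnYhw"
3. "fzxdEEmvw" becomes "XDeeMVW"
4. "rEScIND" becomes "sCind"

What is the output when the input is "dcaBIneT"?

AbiNEt

The pattern: flip the case of every letter, then delete the first 2 characters.
On "dcaBIneT": the first step gives "DCAbiNEt", and the second then gives "AbiNEt".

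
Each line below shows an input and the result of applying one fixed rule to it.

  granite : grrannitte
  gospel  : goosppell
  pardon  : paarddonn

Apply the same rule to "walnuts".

Each output is the input with this applied: repeat every character 3 times, then keep every other character starting from the second (positions 2nd, 4th, 6th, ...).
"walnuts" → "wwwaaalllnnnuuutttsss" → "waalnnutts".

waalnnutts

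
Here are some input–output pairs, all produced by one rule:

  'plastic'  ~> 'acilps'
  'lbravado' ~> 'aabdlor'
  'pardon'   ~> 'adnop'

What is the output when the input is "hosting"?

ghinos

Each output is the input with this applied: sort the characters into alphabetical order, then delete the last character.
Applying both steps to "hosting": "ghinost", then "ghinos".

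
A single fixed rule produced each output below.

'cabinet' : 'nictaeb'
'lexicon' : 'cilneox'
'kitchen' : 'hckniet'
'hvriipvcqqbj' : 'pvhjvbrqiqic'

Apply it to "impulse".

luiemsp

In each case the input is transformed by: take characters alternately from the front and the back (1st, last, 2nd, 2nd-last, ...), then move the last 2 characters to the front (rotate right by 2).
For "impulse", step one produces "iemsplu"; step two turns that into "luiemsp".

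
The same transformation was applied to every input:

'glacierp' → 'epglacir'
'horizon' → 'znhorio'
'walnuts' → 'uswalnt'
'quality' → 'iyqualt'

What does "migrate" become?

Looking at the pairs, the operation is to move the last 2 characters to the front (rotate right by 2), then swap the first and last characters.
Applying both steps to "migrate": "temigra", then "aemigrt".

aemigrt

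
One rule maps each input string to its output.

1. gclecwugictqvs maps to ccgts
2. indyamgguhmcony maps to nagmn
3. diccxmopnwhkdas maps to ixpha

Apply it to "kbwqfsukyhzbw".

bfkz

Looking at the pairs, the operation is to keep one character in every 3, starting at position 2 (positions 2nd, 5th, 8th, ...).
Doing the same to "kbwqfsukyhzbw": "bfkz".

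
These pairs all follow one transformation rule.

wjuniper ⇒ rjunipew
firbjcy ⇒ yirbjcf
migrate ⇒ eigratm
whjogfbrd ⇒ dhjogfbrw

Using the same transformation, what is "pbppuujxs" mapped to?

Rule — swap the first and last characters.
"pbppuujxs" → "sbppuujxp".

sbppuujxp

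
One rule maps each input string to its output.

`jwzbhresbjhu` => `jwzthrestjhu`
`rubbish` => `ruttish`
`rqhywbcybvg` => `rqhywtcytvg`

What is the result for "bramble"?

tramtle

The rule is to replace every "b" with "t".
Doing the same to "bramble": "tramtle".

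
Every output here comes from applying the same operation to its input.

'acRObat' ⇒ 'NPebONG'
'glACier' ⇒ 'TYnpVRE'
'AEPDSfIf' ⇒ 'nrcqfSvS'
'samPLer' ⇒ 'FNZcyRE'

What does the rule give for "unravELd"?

HAENIryQ

The pattern: flip the case of every letter, then shift every letter 13 places forward in the alphabet (wrapping around) — i.e. ROT13.
Applying both steps to "unravELd": "UNRAVelD", then "HAENIryQ".
(Check on "samPLer": → "SAMplER" → "FNZcyRE" ✓)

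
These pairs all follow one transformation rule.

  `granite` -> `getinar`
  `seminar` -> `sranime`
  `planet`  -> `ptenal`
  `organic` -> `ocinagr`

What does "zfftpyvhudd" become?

Looking at the pairs, the operation is to reverse the string, then move the last character to the front.
Applying both steps to "zfftpyvhudd": "dduhvyptffz", then "zdduhvyptff".

zdduhvyptff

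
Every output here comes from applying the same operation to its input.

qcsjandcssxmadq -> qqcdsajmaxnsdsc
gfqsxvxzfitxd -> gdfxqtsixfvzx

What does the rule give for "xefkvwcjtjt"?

In each case the input is transformed by: take characters alternately from the front and the back (1st, last, 2nd, 2nd-last, ...).
So "xefkvwcjtjt" becomes "xtejftkjvcw".

xtejftkjvcw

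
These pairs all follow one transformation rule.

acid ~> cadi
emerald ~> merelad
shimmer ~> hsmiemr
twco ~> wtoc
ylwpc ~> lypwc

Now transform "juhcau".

ujchua

The transformation: swap each adjacent pair of characters (1↔2, 3↔4, ...).
On "juhcau" that produces "ujchua".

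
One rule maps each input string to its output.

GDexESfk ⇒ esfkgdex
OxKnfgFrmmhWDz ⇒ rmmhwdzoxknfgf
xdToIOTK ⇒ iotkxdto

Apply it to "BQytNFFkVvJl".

The pattern: swap the front and back halves of the string, then convert every letter to lowercase.
"BQytNFFkVvJl" → "fkvvjlbqytnf".
(Check on "OxKnfgFrmmhWDz": → "rmmhWDzOxKnfgF" → "rmmhwdzoxknfgf" ✓)

fkvvjlbqytnf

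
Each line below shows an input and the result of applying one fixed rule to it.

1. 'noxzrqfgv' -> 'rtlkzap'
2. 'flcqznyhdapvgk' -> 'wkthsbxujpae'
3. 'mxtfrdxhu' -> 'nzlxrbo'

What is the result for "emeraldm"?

The transformation: shift every letter 6 places backward in the alphabet (wrapping around), then delete the first 2 characters.
On "emeraldm": the first step gives "ygylufxg", and the second then gives "ylufxg".

ylufxg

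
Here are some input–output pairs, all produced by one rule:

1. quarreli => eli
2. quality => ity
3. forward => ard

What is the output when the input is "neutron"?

ron

The rule is to keep only the last 3 characters.
"neutron" → "ron".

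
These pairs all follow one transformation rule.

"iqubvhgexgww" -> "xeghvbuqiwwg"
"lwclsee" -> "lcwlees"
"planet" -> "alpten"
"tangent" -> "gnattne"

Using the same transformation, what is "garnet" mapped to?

The rule is to move the last 3 characters to the front (rotate right by 3), then reverse the string.
For "garnet", step one produces "netgar"; step two turns that into "ragten".

ragten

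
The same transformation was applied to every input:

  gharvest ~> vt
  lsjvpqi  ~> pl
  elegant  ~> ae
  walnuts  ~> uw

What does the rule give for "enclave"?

ae

In each case the input is transformed by: move the first 2 characters to the end (rotate left by 2), then keep one character in every 3, starting at position 3 (positions 3rd, 6th, 9th, ...).
Applying both steps to "enclave": "claveen", then "ae".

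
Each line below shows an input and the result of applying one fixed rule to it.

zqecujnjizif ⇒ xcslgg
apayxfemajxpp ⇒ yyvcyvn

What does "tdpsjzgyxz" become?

rnhev

Looking at the pairs, the operation is to shift every letter 2 places backward in the alphabet (wrapping around), then keep every other character starting from the first (positions 1st, 3rd, 5th, ...).
Applying that to "tdpsjzgyxz" gives "rnhev".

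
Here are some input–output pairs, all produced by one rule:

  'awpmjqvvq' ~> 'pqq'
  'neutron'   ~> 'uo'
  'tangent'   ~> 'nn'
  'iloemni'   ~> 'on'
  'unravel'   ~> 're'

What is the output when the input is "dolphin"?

li

Rule — keep one character in every 3, starting at position 3 (positions 3rd, 6th, 9th, ...).
So "dolphin" becomes "li".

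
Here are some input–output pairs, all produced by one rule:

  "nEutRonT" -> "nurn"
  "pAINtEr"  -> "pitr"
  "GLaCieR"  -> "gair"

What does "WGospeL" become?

Looking at the pairs, the operation is to keep every other character starting from the first (positions 1st, 3rd, 5th, ...), then convert every letter to lowercase.
Applying both steps to "WGospeL": "WopL", then "wopl".

wopl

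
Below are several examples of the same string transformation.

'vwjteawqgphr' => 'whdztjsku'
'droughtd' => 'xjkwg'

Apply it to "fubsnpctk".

vqsfwn

The rule is to shift every letter 3 places forward in the alphabet (wrapping around), then delete the first 3 characters.
"fubsnpctk" → "vqsfwn".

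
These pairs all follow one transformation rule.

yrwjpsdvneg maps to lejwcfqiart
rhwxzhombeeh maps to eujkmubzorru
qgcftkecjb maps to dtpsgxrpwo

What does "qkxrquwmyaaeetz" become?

The transformation: shift every letter 13 places forward in the alphabet (wrapping around) — i.e. ROT13.
Applying that to "qkxrquwmyaaeetz" gives "dxkedhjzlnnrrgm".

dxkedhjzlnnrrgm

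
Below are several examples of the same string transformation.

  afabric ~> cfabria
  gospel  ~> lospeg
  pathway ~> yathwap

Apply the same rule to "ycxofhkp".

Rule — swap the first and last characters.
Doing the same to "ycxofhkp": "pcxofhky".

pcxofhky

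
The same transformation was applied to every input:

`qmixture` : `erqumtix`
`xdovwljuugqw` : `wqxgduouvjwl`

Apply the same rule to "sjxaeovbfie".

eisfjbxvaoe

Rule — move the last character to the front, then take characters alternately from the front and the back (1st, last, 2nd, 2nd-last, ...).
Working it through for "sjxaeovbfie": intermediate "esjxaeovbfi", final "eisfjbxvaoe".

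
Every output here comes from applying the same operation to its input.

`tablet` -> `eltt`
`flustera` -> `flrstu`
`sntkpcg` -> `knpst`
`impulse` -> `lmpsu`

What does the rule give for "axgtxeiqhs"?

Each output is the input with this applied: sort the characters into alphabetical order, then delete the first 2 characters.
For "axgtxeiqhs", step one produces "aeghiqstxx"; step two turns that into "ghiqstxx".

ghiqstxx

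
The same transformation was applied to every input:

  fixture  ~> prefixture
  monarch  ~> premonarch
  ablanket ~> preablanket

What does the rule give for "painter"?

prepainter

In each case the input is transformed by: prepend "pre".
Applying that to "painter" gives "prepainter".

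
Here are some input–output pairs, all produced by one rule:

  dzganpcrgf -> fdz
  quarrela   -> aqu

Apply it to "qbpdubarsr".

In each case the input is transformed by: move the first 2 characters to the end (rotate left by 2), then keep only the last 3 characters.
"qbpdubarsr" → "pdubarsrqb" → "rqb".

rqb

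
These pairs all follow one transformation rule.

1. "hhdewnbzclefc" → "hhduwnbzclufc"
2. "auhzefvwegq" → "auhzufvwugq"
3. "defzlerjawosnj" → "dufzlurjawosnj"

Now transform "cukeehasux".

Rule — replace every "e" with "u".
Applying that to "cukeehasux" gives "cukuuhasux".

cukuuhasux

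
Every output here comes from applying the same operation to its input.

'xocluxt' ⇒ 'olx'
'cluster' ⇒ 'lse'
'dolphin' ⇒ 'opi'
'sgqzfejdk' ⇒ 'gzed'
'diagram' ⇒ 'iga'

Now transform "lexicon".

Looking at the pairs, the operation is to keep every other character starting from the second (positions 2nd, 4th, 6th, ...).
For "lexicon" the result is "eio".

eio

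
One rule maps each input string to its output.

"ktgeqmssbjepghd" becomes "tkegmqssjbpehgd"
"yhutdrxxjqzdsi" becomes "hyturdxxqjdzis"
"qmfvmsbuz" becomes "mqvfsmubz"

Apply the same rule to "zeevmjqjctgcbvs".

ezvejmjqtccgvbs

The pattern: swap each adjacent pair of characters (1↔2, 3↔4, ...).
So "zeevmjqjctgcbvs" becomes "ezvejmjqtccgvbs".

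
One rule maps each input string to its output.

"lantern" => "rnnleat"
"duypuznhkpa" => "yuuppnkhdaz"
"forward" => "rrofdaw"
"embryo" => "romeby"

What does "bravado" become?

rodbaav

Looking at the pairs, the operation is to sort the characters into reverse alphabetical order, then move the first character to the end.
On "bravado": the first step gives "vrodbaa", and the second then gives "rodbaav".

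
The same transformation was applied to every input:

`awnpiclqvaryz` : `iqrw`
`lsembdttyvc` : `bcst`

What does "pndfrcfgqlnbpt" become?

gnnrt

The pattern: keep one character in every 3, starting at position 2 (positions 2nd, 5th, 8th, ...), then sort the characters into alphabetical order.
"pndfrcfgqlnbpt" → "nrgnt" → "gnnrt".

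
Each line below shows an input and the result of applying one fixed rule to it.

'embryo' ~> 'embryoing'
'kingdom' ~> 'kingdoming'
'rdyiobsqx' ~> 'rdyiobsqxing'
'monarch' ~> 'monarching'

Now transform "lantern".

lanterning

The pattern: append "ing".
On "lantern" that produces "lanterning".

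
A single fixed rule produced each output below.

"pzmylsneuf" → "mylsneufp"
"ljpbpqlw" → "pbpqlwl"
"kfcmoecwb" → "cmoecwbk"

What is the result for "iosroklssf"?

Rule — move the first 2 characters to the end (rotate left by 2), then delete the last character.
Doing the same to "iosroklssf": "sroklssfi".
(Check on "kfcmoecwb": → "cmoecwbkf" → "cmoecwbk" ✓)

sroklssfi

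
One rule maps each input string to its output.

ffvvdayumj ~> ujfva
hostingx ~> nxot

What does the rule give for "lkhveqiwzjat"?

jtkvqw

The transformation: keep every other character starting from the second (positions 2nd, 4th, 6th, ...), then move the last 2 characters to the front (rotate right by 2).
Working it through for "lkhveqiwzjat": intermediate "kvqwjt", final "jtkvqw".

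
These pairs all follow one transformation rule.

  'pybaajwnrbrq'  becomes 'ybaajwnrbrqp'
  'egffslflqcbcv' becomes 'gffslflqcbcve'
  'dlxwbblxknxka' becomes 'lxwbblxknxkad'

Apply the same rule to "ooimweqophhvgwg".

Each output is the input with this applied: move the first character to the end.
Doing the same to "ooimweqophhvgwg": "oimweqophhvgwgo".

oimweqophhvgwgo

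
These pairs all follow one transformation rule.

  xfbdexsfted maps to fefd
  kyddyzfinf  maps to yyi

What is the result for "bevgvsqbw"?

The transformation: keep one character in every 3, starting at position 2 (positions 2nd, 5th, 8th, ...).
Doing the same to "bevgvsqbw": "evb".

evb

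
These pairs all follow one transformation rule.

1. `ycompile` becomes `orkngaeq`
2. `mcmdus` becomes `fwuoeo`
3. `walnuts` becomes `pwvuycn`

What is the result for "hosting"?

vkpijqu

Looking at the pairs, the operation is to move the first 3 characters to the end (rotate left by 3), then shift every letter 2 places forward in the alphabet (wrapping around).
Starting from "hosting": after the first operation, "tinghos"; after the second, "vkpijqu".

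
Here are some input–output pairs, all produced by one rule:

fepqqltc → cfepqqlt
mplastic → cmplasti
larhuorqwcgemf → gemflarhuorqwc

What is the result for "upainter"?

rupainte

Looking at the pairs, the operation is to move the first 3 characters to the end (rotate left by 3), then swap the front and back halves of the string.
Starting from "upainter": after the first operation, "interupa"; after the second, "rupainte".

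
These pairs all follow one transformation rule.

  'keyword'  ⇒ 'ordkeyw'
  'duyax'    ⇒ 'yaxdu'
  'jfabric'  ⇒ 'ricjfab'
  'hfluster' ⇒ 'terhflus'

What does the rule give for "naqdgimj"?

imjnaqdg

The pattern: move the last 3 characters to the front (rotate right by 3).
"naqdgimj" → "imjnaqdg".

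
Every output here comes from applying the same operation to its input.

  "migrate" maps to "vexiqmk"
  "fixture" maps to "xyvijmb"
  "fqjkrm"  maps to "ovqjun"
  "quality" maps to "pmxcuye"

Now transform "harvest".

ziwxlev

The pattern: shift every letter 4 places forward in the alphabet (wrapping around), then move the first 3 characters to the end (rotate left by 3).
"harvest" → "ziwxlev".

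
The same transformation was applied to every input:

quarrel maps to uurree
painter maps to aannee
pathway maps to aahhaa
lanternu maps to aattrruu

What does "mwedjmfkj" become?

wwddmmkk

The transformation: keep every other character starting from the second (positions 2nd, 4th, 6th, ...), then double every character.
For "mwedjmfkj" the result is "wwddmmkk".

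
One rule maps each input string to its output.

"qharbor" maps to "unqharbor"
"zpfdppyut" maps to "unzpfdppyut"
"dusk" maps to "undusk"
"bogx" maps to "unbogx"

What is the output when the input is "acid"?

In each case the input is transformed by: prepend "un".
For "acid" the result is "unacid".

unacid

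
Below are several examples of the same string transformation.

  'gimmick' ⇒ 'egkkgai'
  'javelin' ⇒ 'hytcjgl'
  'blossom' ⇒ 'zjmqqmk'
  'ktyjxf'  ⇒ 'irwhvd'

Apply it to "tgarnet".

Each output is the input with this applied: shift every letter 2 places backward in the alphabet (wrapping around).
On "tgarnet" that produces "reyplcr".

reyplcr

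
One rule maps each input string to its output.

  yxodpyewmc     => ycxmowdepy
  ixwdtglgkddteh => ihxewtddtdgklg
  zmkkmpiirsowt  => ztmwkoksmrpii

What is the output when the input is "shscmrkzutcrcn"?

Rule — take characters alternately from the front and the back (1st, last, 2nd, 2nd-last, ...).
"shscmrkzutcrcn" → "snhcsrccmtrukz".

snhcsrccmtrukz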